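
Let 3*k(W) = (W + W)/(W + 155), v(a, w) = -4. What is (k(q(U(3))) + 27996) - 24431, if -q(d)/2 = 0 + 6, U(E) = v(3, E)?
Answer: 509787/143 ≈ 3564.9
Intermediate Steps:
U(E) = -4
q(d) = -12 (q(d) = -2*(0 + 6) = -2*6 = -12)
k(W) = 2*W/(3*(155 + W)) (k(W) = ((W + W)/(W + 155))/3 = ((2*W)/(155 + W))/3 = (2*W/(155 + W))/3 = 2*W/(3*(155 + W)))
(k(q(U(3))) + 27996) - 24431 = ((⅔)*(-12)/(155 - 12) + 27996) - 24431 = ((⅔)*(-12)/143 + 27996) - 24431 = ((⅔)*(-12)*(1/143) + 27996) - 24431 = (-8/143 + 27996) - 24431 = 4003420/143 - 24431 = 509787/143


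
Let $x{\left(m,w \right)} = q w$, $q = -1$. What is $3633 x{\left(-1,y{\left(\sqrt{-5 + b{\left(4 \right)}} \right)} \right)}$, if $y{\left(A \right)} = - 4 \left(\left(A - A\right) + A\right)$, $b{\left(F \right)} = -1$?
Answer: $14532 i \sqrt{6} \approx 35596.0 i$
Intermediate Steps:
$y{\left(A \right)} = - 4 A$ ($y{\left(A \right)} = - 4 \left(0 + A\right) = - 4 A$)
$x{\left(m,w \right)} = - w$
$3633 x{\left(-1,y{\left(\sqrt{-5 + b{\left(4 \right)}} \right)} \right)} = 3633 \left(- \left(-4\right) \sqrt{-5 - 1}\right) = 3633 \left(- \left(-4\right) \sqrt{-6}\right) = 3633 \left(- \left(-4\right) i \sqrt{6}\right) = 3633 \cdot 4 i \sqrt{6} = 14532 i \sqrt{6}$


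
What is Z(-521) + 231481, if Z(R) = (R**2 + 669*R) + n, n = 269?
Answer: 154642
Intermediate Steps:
Z(R) = 269 + R**2 + 669*R (Z(R) = (R**2 + 669*R) + 269 = 269 + R**2 + 669*R)
Z(-521) + 231481 = (269 + (-521)**2 + 669*(-521)) + 231481 = (269 + 271441 - 348549) + 231481 = -76839 + 231481 = 154642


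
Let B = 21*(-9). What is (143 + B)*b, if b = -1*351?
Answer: 16146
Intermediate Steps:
b = -351
B = -189
(143 + B)*b = (143 - 189)*(-351) = -46*(-351) = 16146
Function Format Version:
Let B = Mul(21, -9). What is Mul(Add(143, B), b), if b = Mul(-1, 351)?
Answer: 16146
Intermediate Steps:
b = -351
B = -189
Mul(Add(143, B), b) = Mul(Add(143, -189), -351) = Mul(-46, -351) = 16146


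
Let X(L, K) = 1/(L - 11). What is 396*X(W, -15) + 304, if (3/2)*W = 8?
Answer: 3980/17 ≈ 234.12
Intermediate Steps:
W = 16/3 (W = (⅔)*8 = 16/3 ≈ 5.3333)
X(L, K) = 1/(-11 + L)
396*X(W, -15) + 304 = 396/(-11 + 16/3) + 304 = 396/(-17/3) + 304 = 396*(-3/17) + 304 = -1188/17 + 304 = 3980/17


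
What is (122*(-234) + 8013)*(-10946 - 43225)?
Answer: 1112401485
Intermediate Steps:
(122*(-234) + 8013)*(-10946 - 43225) = (-28548 + 8013)*(-54171) = -20535*(-54171) = 1112401485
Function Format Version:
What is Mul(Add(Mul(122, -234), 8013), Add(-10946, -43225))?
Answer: 1112401485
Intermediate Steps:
Mul(Add(Mul(122, -234), 8013), Add(-10946, -43225)) = Mul(Add(-28548, 8013), -54171) = Mul(-20535, -54171) = 1112401485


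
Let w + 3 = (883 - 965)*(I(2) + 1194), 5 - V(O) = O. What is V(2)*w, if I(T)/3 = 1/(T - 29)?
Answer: -881117/3 ≈ -2.9371e+5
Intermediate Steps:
V(O) = 5 - O
I(T) = 3/(-29 + T) (I(T) = 3/(T - 29) = 3/(-29 + T))
w = -881117/9 (w = -3 + (883 - 965)*(3/(-29 + 2) + 1194) = -3 - 82*(3/(-27) + 1194) = -3 - 82*(3*(-1/27) + 1194) = -3 - 82*(-⅑ + 1194) = -3 - 82*10745/9 = -3 - 881090/9 = -881117/9 ≈ -97902.)
V(2)*w = (5 - 1*2)*(-881117/9) = (5 - 2)*(-881117/9) = 3*(-881117/9) = -881117/3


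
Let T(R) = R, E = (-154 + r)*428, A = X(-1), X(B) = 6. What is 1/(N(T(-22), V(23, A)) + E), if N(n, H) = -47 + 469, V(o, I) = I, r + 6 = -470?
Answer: -1/269218 ≈ -3.7145e-6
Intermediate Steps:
r = -476 (r = -6 - 470 = -476)
A = 6
E = -269640 (E = (-154 - 476)*428 = -630*428 = -269640)
N(n, H) = 422
1/(N(T(-22), V(23, A)) + E) = 1/(422 - 269640) = 1/(-269218) = -1/269218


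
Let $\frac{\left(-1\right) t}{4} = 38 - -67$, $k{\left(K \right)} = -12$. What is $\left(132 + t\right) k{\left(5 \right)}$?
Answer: $3456$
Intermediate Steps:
$t = -420$ ($t = - 4 \left(38 - -67\right) = - 4 \left(38 + 67\right) = \left(-4\right) 105 = -420$)
$\left(132 + t\right) k{\left(5 \right)} = \left(132 - 420\right) \left(-12\right) = \left(-288\right) \left(-12\right) = 3456$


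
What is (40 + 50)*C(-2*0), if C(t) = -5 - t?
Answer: -450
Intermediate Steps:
(40 + 50)*C(-2*0) = (40 + 50)*(-5 - (-2)*0) = 90*(-5 - 1*0) = 90*(-5 + 0) = 90*(-5) = -450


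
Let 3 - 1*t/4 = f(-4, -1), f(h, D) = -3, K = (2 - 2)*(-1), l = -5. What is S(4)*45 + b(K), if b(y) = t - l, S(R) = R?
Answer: 209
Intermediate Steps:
K = 0 (K = 0*(-1) = 0)
t = 24 (t = 12 - 4*(-3) = 12 + 12 = 24)
b(y) = 29 (b(y) = 24 - 1*(-5) = 24 + 5 = 29)
S(4)*45 + b(K) = 4*45 + 29 = 180 + 29 = 209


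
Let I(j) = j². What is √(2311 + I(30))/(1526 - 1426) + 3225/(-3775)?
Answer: -129/151 + 13*√19/100 ≈ -0.28765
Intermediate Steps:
√(2311 + I(30))/(1526 - 1426) + 3225/(-3775) = √(2311 + 30²)/(1526 - 1426) + 3225/(-3775) = √(2311 + 900)/100 + 3225*(-1/3775) = √3211*(1/100) - 129/151 = (13*√19)*(1/100) - 129/151 = 13*√19/100 - 129/151 = -129/151 + 13*√19/100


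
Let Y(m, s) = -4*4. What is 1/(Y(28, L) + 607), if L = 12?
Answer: 1/591 ≈ 0.0016920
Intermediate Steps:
Y(m, s) = -16
1/(Y(28, L) + 607) = 1/(-16 + 607) = 1/591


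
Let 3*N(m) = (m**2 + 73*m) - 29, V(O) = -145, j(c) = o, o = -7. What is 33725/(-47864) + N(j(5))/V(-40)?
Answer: 8830849/20820840 ≈ 0.42414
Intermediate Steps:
j(c) = -7
N(m) = -29/3 + m**2/3 + 73*m/3 (N(m) = ((m**2 + 73*m) - 29)/3 = (-29 + m**2 + 73*m)/3 = -29/3 + m**2/3 + 73*m/3)
33725/(-47864) + N(j(5))/V(-40) = 33725/(-47864) + (-29/3 + (1/3)*(-7)**2 + (73/3)*(-7))/(-145) = 33725*(-1/47864) + (-29/3 + (1/3)*49 - 511/3)*(-1/145) = -33725/47864 + (-29/3 + 49/3 - 511/3)*(-1/145) = -33725/47864 - 491/3*(-1/145) = -33725/47864 + 491/435 = 8830849/20820840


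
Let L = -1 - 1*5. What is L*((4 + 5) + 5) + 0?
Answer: -84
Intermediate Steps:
L = -6 (L = -1 - 5 = -6)
L*((4 + 5) + 5) + 0 = -6*((4 + 5) + 5) + 0 = -6*(9 + 5) + 0 = -6*14 + 0 = -84 + 0 = -84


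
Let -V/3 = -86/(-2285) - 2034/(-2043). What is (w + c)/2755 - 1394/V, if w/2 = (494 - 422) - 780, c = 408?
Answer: 995205964141/2214738990 ≈ 449.36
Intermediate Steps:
w = -1416 (w = 2*((494 - 422) - 780) = 2*(72 - 780) = 2*(-708) = -1416)
V = -1607796/518695 (V = -3*(-86/(-2285) - 2034/(-2043)) = -3*(-86*(-1/2285) - 2034*(-1/2043)) = -3*(86/2285 + 226/227) = -3*535932/518695 = -1607796/518695 ≈ -3.0997)
(w + c)/2755 - 1394/V = (-1416 + 408)/2755 - 1394/(-1607796/518695) = -1008*1/2755 - 1394*(-518695/1607796) = -1008/2755 + 361530415/803898 = 995205964141/2214738990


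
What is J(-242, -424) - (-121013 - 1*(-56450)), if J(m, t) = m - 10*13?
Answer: 64191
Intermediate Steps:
J(m, t) = -130 + m (J(m, t) = m - 130 = -130 + m)
J(-242, -424) - (-121013 - 1*(-56450)) = (-130 - 242) - (-121013 - 1*(-56450)) = -372 - (-121013 + 56450) = -372 - 1*(-64563) = -372 + 64563 = 64191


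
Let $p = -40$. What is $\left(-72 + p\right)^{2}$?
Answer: $12544$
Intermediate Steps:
$\left(-72 + p\right)^{2} = \left(-72 - 40\right)^{2} = \left(-112\right)^{2} = 12544$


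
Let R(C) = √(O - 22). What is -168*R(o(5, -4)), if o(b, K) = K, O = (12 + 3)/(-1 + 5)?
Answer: -84*I*√73 ≈ -717.7*I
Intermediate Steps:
O = 15/4 ≈ 3.7500
R(C) = I*√73/2 (R(C) = √(15/4 - 22) = √(-73/4) = I*√73/2)
-168*R(o(5, -4)) = -84*I*√73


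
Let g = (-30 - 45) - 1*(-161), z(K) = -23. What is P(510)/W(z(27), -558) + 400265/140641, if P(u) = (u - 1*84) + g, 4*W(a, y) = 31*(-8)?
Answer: -1387993/256463 ≈ -5.4121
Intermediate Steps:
g = 86 (g = -75 + 161 = 86)
W(a, y) = -62 (W(a, y) = (31*(-8))/4 = (¼)*(-248) = -62)
P(u) = 2 + u (P(u) = (u - 1*84) + 86 = (u - 84) + 86 = (-84 + u) + 86 = 2 + u)
P(510)/W(z(27), -558) + 400265/140641 = (2 + 510)/(-62) + 400265/140641 = 512*(-1/62) + 400265*(1/140641) = -256/31 + 23545/8273 = -1387993/256463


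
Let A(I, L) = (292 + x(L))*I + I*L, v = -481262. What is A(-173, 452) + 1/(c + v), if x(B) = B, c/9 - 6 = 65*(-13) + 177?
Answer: -100809715761/487220 ≈ -2.0691e+5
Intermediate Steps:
c = -5958 (c = 54 + 9*(65*(-13) + 177) = 54 + 9*(-845 + 177) = 54 + 9*(-668) = 54 - 6012 = -5958)
A(I, L) = I*L + I*(292 + L) (A(I, L) = (292 + L)*I + I*L = I*(292 + L) + I*L = I*L + I*(292 + L))
A(-173, 452) + 1/(c + v) = 2*(-173)*(146 + 452) + 1/(-5958 - 481262) = 2*(-173)*598 + 1/(-487220) = -206908 - 1/487220 = -100809715761/487220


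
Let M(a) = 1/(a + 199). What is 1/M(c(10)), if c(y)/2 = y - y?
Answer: 199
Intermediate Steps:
c(y) = 0 (c(y) = 2*(y - y) = 2*0 = 0)
M(a) = 1/(199 + a)
1/M(c(10)) = 1/(1/(199 + 0)) = 1/(1/199) = 199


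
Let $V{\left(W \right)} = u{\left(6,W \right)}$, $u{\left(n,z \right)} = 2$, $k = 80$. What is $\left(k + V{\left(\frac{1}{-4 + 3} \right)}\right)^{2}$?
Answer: $6724$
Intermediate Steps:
$V{\left(W \right)} = 2$
$\left(k + V{\left(\frac{1}{-4 + 3} \right)}\right)^{2} = \left(80 + 2\right)^{2} = 82^{2} = 6724$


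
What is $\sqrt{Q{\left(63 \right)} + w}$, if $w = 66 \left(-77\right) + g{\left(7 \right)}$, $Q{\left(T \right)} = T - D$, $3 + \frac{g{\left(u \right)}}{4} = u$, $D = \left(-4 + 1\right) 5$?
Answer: $2 i \sqrt{1247} \approx 70.626 i$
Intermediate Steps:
$D = -15$ ($D = \left(-3\right) 5 = -15$)
$g{\left(u \right)} = -12 + 4 u$
$Q{\left(T \right)} = 15 + T$ ($Q{\left(T \right)} = T - -15 = T + 15 = 15 + T$)
$w = -5066$ ($w = 66 \left(-77\right) + \left(-12 + 4 \cdot 7\right) = -5082 + \left(-12 + 28\right) = -5082 + 16 = -5066$)
$\sqrt{Q{\left(63 \right)} + w} = \sqrt{\left(15 + 63\right) - 5066} = \sqrt{78 - 5066} = \sqrt{-4988} = 2 i \sqrt{1247}$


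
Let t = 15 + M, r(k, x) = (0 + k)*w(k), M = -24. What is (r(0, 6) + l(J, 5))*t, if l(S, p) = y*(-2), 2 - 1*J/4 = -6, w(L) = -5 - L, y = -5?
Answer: -90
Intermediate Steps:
J = 32 (J = 8 - 4*(-6) = 8 + 24 = 32)
l(S, p) = 10 (l(S, p) = -5*(-2) = 10)
r(k, x) = k*(-5 - k) (r(k, x) = (0 + k)*(-5 - k) = k*(-5 - k))
t = -9 (t = 15 - 24 = -9)
(r(0, 6) + l(J, 5))*t = (-1*0*(5 + 0) + 10)*(-9) = (-1*0*5 + 10)*(-9) = (0 + 10)*(-9) = 10*(-9) = -90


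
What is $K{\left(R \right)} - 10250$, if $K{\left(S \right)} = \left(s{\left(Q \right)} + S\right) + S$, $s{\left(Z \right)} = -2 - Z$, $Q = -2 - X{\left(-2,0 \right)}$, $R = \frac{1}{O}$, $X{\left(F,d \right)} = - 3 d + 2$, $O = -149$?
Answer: $- \frac{1526954}{149} \approx -10248.0$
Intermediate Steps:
$X{\left(F,d \right)} = 2 - 3 d$
$R = - \frac{1}{149}$ ($R = \frac{1}{-149} = - \frac{1}{149} \approx -0.0067114$)
$Q = -4$ ($Q = -2 - \left(2 - 0\right) = -2 - \left(2 + 0\right) = -2 - 2 = -4$)
$K{\left(S \right)} = 2 + 2 S$ ($K{\left(S \right)} = \left(\left(-2 - -4\right) + S\right) + S = \left(\left(-2 + 4\right) + S\right) + S = \left(2 + S\right) + S = 2 + 2 S$)
$K{\left(R \right)} - 10250 = \left(2 + 2 \left(- \frac{1}{149}\right)\right) - 10250 = \left(2 - \frac{2}{149}\right) - 10250 = \frac{296}{149} - 10250 = - \frac{1526954}{149}$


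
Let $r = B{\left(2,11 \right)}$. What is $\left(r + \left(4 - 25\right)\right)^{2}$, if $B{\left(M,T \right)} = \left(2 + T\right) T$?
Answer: $14884$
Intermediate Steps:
$B{\left(M,T \right)} = T \left(2 + T\right)$
$r = 143$ ($r = 11 \left(2 + 11\right) = 11 \cdot 13 = 143$)
$\left(r + \left(4 - 25\right)\right)^{2} = \left(143 + \left(4 - 25\right)\right)^{2} = \left(143 - 21\right)^{2} = 122^{2} = 14884$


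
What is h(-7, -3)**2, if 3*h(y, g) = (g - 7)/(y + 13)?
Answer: 25/81 ≈ 0.30864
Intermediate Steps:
h(y, g) = (-7 + g)/(3*(13 + y)) (h(y, g) = ((g - 7)/(y + 13))/3 = ((-7 + g)/(13 + y))/3 = (-7 + g)/(3*(13 + y)))
h(-7, -3)**2 = ((-7 - 3)/(3*(13 - 7)))**2 = ((1/3)*(-10)/6)**2 = ((1/3)*(1/6)*(-10))**2 = (-5/9)**2 = 25/81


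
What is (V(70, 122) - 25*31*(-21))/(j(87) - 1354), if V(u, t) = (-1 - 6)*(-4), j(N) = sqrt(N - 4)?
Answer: -22074262/1833233 - 16303*sqrt(83)/1833233 ≈ -12.122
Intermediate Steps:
j(N) = sqrt(-4 + N)
V(u, t) = 28 (V(u, t) = -7*(-4) = 28)
(V(70, 122) - 25*31*(-21))/(j(87) - 1354) = (28 - 25*31*(-21))/(sqrt(-4 + 87) - 1354) = (28 - 775*(-21))/(sqrt(83) - 1354) = (28 + 16275)/(-1354 + sqrt(83)) = 16303/(-1354 + sqrt(83))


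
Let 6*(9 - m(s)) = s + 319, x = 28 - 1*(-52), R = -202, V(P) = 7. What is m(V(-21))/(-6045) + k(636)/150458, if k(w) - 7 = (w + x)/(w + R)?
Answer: 144334061/19099890810 ≈ 0.0075568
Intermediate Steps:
x = 80 (x = 28 + 52 = 80)
m(s) = -265/6 - s/6 (m(s) = 9 - (s + 319)/6 = 9 - (319 + s)/6 = 9 + (-319/6 - s/6) = -265/6 - s/6)
k(w) = 7 + (80 + w)/(-202 + w) (k(w) = 7 + (w + 80)/(w - 202) = 7 + (80 + w)/(-202 + w))
m(V(-21))/(-6045) + k(636)/150458 = (-265/6 - 1/6*7)/(-6045) + (2*(-667 + 4*636)/(-202 + 636))/150458 = (-265/6 - 7/6)*(-1/6045) + (2*(-667 + 2544)/434)*(1/150458) = -136/3*(-1/6045) + (2*(1/434)*1877)*(1/150458) = 136/18135 + (1877/217)*(1/150458) = 136/18135 + 1877/32649386 = 144334061/19099890810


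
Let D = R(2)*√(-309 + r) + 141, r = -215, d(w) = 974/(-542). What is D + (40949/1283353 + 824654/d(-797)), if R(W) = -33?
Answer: -286717168154988/624992911 - 66*I*√131 ≈ -4.5875e+5 - 755.4*I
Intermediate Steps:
d(w) = -487/271 (d(w) = 974*(-1/542) = -487/271)
D = 141 - 66*I*√131 (D = -33*√(-309 - 215) + 141 = -66*I*√131 + 141 = 141 - 66*I*√131 ≈ 141.0 - 755.4*I)
D + (40949/1283353 + 824654/d(-797)) = (141 - 66*I*√131) + (40949/1283353 + 824654/(-487/271)) = (141 - 66*I*√131) + (40949*(1/1283353) + 824654*(-271/487)) = (141 - 66*I*√131) + (40949/1283353 - 223481234/487) = (141 - 66*I*√131) - 286805292155439/624992911 = -286717168154988/624992911 - 66*I*√131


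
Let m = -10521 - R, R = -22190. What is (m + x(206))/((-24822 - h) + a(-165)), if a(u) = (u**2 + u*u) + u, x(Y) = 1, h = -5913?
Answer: 1945/5896 ≈ 0.32988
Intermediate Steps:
a(u) = u + 2*u**2 (a(u) = (u**2 + u**2) + u = 2*u**2 + u = u + 2*u**2)
m = 11669 (m = -10521 - 1*(-22190) = -10521 + 22190 = 11669)
(m + x(206))/((-24822 - h) + a(-165)) = (11669 + 1)/((-24822 - 1*(-5913)) - 165*(1 + 2*(-165))) = 11670/((-24822 + 5913) - 165*(1 - 330)) = 11670/(-18909 - 165*(-329)) = 11670/(-18909 + 54285) = 11670/35376 = 11670*(1/35376) = 1945/5896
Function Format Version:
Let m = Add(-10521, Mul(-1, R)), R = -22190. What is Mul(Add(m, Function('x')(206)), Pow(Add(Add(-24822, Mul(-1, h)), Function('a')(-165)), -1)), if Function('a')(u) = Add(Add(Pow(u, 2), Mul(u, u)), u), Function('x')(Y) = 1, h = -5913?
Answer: Rational(1945, 5896) ≈ 0.32988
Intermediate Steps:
Function('a')(u) = Add(u, Mul(2, Pow(u, 2))) (Function('a')(u) = Add(Add(Pow(u, 2), Pow(u, 2)), u) = Add(Mul(2, Pow(u, 2)), u) = Add(u, Mul(2, Pow(u, 2))))
m = 11669 (m = Add(-10521, Mul(-1, -22190)) = Add(-10521, 22190) = 11669)
Mul(Add(m, Function('x')(206)), Pow(Add(Add(-24822, Mul(-1, h)), Function('a')(-165)), -1)) = Mul(Add(11669, 1), Pow(Add(Add(-24822, Mul(-1, -5913)), Mul(-165, Add(1, Mul(2, -165)))), -1)) = Mul(11670, Pow(Add(Add(-24822, 5913), Mul(-165, Add(1, -330))), -1)) = Mul(11670, Pow(Add(-18909, Mul(-165, -329)), -1)) = Mul(11670, Pow(Add(-18909, 54285), -1)) = Mul(11670, Pow(35376, -1)) = Mul(11670, Rational(1, 35376)) = Rational(1945, 5896)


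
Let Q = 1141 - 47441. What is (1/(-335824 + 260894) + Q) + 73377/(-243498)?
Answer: -70396927197009/1520442095 ≈ -46300.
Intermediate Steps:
Q = -46300
(1/(-335824 + 260894) + Q) + 73377/(-243498) = (1/(-335824 + 260894) - 46300) + 73377/(-243498) = (1/(-74930) - 46300) + 73377*(-1/243498) = (-1/74930 - 46300) - 24459/81166 = -3469259001/74930 - 24459/81166 = -70396927197009/1520442095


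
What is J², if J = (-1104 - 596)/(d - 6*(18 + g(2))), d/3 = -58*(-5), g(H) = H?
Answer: 1156/225 ≈ 5.1378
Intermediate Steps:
d = 870 (d = 3*(-58*(-5)) = 3*290 = 870)
J = -34/15 (J = (-1104 - 596)/(870 - 6*(18 + 2)) = -1700/(870 - 6*20) = -1700/(870 - 120) = -1700/750 = -1700*1/750 = -34/15 ≈ -2.2667)
J² = (-34/15)² = 1156/225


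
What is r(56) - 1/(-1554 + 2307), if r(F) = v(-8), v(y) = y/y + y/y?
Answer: 1505/753 ≈ 1.9987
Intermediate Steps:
v(y) = 2 (v(y) = 1 + 1 = 2)
r(F) = 2
r(56) - 1/(-1554 + 2307) = 2 - 1/(-1554 + 2307) = 2 - 1/753 = 1505/753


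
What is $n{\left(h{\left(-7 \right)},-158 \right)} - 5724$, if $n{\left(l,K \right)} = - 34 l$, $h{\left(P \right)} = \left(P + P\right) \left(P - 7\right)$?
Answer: $-12388$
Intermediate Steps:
$h{\left(P \right)} = 2 P \left(-7 + P\right)$
$n{\left(h{\left(-7 \right)},-158 \right)} - 5724 = - 34 \cdot 2 \left(-7\right) \left(-7 - 7\right) - 5724 = - 34 \cdot 2 \left(-7\right) \left(-14\right) - 5724 = \left(-34\right) 196 - 5724 = -6664 - 5724 = -12388$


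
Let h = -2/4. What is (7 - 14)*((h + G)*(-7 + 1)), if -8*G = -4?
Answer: 0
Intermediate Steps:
G = ½ (G = -⅛*(-4) = ½ ≈ 0.50000)
h = -½ (h = -2*¼ = -½ ≈ -0.50000)
(7 - 14)*((h + G)*(-7 + 1)) = (7 - 14)*((-½ + ½)*(-7 + 1)) = -0*(-6) = -7*0 = 0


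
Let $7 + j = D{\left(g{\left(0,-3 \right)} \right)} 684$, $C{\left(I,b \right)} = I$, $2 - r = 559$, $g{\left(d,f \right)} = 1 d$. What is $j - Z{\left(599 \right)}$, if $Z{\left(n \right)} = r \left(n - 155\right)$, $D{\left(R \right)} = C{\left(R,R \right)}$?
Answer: $247301$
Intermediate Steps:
$g{\left(d,f \right)} = d$
$r = -557$ ($r = 2 - 559 = -557$)
$D{\left(R \right)} = R$
$j = -7$ ($j = -7 + 0 \cdot 684 = -7 + 0 = -7$)
$Z{\left(n \right)} = 86335 - 557 n$ ($Z{\left(n \right)} = - 557 \left(n - 155\right) = - 557 \left(-155 + n\right) = 86335 - 557 n$)
$j - Z{\left(599 \right)} = -7 - \left(86335 - 333643\right) = -7 - -247308 = -7 + 247308 = 247301$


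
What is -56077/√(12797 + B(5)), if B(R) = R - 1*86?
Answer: -56077*√11/374 ≈ -497.29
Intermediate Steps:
B(R) = -86 + R (B(R) = R - 86 = -86 + R)
-56077/√(12797 + B(5)) = -56077/√(12797 + (-86 + 5)) = -56077/√(12797 - 81) = -56077*√11/374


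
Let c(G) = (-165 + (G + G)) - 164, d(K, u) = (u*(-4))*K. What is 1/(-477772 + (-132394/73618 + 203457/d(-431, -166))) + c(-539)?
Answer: -7081356221809047607/5032946845255793 ≈ -1407.0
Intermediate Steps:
d(K, u) = -4*K*u (d(K, u) = (-4*u)*K = -4*K*u)
c(G) = -329 + 2*G (c(G) = (-165 + 2*G) - 164 = -329 + 2*G)
1/(-477772 + (-132394/73618 + 203457/d(-431, -166))) + c(-539) = 1/(-477772 + (-132394/73618 + 203457/((-4*(-431)*(-166))))) + (-329 + 2*(-539)) = 1/(-477772 + (-132394*1/73618 + 203457/(-286184))) + (-329 - 1078) = 1/(-477772 + (-66197/36809 + 203457*(-1/286184))) - 1407 = 1/(-477772 + (-66197/36809 - 203457/286184)) - 1407 = 1/(-477772 - 26433570961/10534146856) - 1407 = 1/(-5032946845255793/10534146856) - 1407 = -10534146856/5032946845255793 - 1407 = -7081356221809047607/5032946845255793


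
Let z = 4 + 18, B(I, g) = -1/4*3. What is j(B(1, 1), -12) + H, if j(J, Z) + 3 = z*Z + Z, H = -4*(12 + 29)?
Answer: -443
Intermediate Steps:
B(I, g) = -¾ (B(I, g) = -1*¼*3 = -¼*3 = -¾)
z = 22
H = -164 (H = -4*41 = -164)
j(J, Z) = -3 + 23*Z (j(J, Z) = -3 + (22*Z + Z) = -3 + 23*Z)
j(B(1, 1), -12) + H = (-3 + 23*(-12)) - 164 = (-3 - 276) - 164 = -279 - 164 = -443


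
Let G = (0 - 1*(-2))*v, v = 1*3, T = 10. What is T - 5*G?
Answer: -20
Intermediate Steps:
v = 3
G = 6 (G = (0 - 1*(-2))*3 = (0 + 2)*3 = 2*3 = 6)
T - 5*G = 10 - 5*6 = 10 - 30 = -20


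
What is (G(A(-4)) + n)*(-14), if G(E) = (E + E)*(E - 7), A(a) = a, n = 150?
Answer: -3332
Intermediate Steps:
G(E) = 2*E*(-7 + E) (G(E) = (2*E)*(-7 + E) = 2*E*(-7 + E))
(G(A(-4)) + n)*(-14) = (2*(-4)*(-7 - 4) + 150)*(-14) = (2*(-4)*(-11) + 150)*(-14) = (88 + 150)*(-14) = 238*(-14) = -3332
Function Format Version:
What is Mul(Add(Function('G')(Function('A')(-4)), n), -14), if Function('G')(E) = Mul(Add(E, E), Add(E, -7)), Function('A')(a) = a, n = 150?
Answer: -3332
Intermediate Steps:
Function('G')(E) = Mul(2, E, Add(-7, E)) (Function('G')(E) = Mul(Mul(2, E), Add(-7, E)) = Mul(2, E, Add(-7, E)))
Mul(Add(Function('G')(Function('A')(-4)), n), -14) = Mul(Add(Mul(2, -4, Add(-7, -4)), 150), -14) = Mul(Add(Mul(2, -4, -11), 150), -14) = Mul(Add(88, 150), -14) = Mul(238, -14) = -3332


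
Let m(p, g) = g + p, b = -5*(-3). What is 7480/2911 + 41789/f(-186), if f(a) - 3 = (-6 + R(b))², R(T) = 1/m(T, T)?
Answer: 109742863780/101131051 ≈ 1085.2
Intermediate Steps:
b = 15
R(T) = 1/(2*T) (R(T) = 1/(T + T) = 1/(2*T))
f(a) = 34741/900 (f(a) = 3 + (-6 + (½)/15)² = 3 + (-6 + (½)*(1/15))² = 3 + (-6 + 1/30)² = 3 + (-179/30)² = 3 + 32041/900 = 34741/900)
7480/2911 + 41789/f(-186) = 7480/2911 + 41789/(34741/900) = 7480*(1/2911) + 41789*(900/34741) = 7480/2911 + 37610100/34741 = 109742863780/101131051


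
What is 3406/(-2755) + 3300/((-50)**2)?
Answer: 1153/13775 ≈ 0.083702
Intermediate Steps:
3406/(-2755) + 3300/((-50)**2) = 3406*(-1/2755) + 3300/2500 = -3406/2755 + 3300*(1/2500) = -3406/2755 + 33/25 = 1153/13775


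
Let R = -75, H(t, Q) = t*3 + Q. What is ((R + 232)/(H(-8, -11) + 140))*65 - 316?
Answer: -4595/21 ≈ -218.81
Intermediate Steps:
H(t, Q) = Q + 3*t (H(t, Q) = 3*t + Q = Q + 3*t)
((R + 232)/(H(-8, -11) + 140))*65 - 316 = ((-75 + 232)/((-11 + 3*(-8)) + 140))*65 - 316 = (157/((-11 - 24) + 140))*65 - 316 = (157/(-35 + 140))*65 - 316 = (157/105)*65 - 316 = 2041/21 - 316 = -4595/21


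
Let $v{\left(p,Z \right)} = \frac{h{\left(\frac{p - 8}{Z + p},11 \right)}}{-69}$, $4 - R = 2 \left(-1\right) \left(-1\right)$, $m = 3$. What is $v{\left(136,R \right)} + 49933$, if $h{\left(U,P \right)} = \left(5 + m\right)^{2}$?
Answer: $\frac{3445313}{69} \approx 49932.0$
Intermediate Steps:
$R = 2$ ($R = 4 - 2 \left(-1\right) \left(-1\right) = 4 - \left(-2\right) \left(-1\right) = 4 - 2 = 2$)
$h{\left(U,P \right)} = 64$ ($h{\left(U,P \right)} = \left(5 + 3\right)^{2} = 8^{2} = 64$)
$v{\left(p,Z \right)} = - \frac{64}{69}$ ($v{\left(p,Z \right)} = \frac{64}{-69} = 64 \left(- \frac{1}{69}\right) = - \frac{64}{69}$)
$v{\left(136,R \right)} + 49933 = - \frac{64}{69} + 49933 = \frac{3445313}{69}$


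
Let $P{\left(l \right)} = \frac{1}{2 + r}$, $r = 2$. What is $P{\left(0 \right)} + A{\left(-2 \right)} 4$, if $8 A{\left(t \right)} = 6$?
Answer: $\frac{13}{4} \approx 3.25$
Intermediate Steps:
$A{\left(t \right)} = \frac{3}{4}$ ($A{\left(t \right)} = \frac{1}{8} \cdot 6 = \frac{3}{4}$)
$P{\left(l \right)} = \frac{1}{4}$ ($P{\left(l \right)} = \frac{1}{2 + 2} = \frac{1}{4}$)
$P{\left(0 \right)} + A{\left(-2 \right)} 4 = \frac{1}{4} + \frac{3}{4} \cdot 4 = \frac{1}{4} + 3 = \frac{13}{4}$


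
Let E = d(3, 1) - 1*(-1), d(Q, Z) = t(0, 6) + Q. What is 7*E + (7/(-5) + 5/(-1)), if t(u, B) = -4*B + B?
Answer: -522/5 ≈ -104.40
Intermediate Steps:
t(u, B) = -3*B
d(Q, Z) = -18 + Q (d(Q, Z) = -3*6 + Q = -18 + Q)
E = -14 (E = (-18 + 3) - 1*(-1) = -15 + 1 = -14)
7*E + (7/(-5) + 5/(-1)) = 7*(-14) + (7/(-5) + 5/(-1)) = -98 + (7*(-1/5) + 5*(-1)) = -98 + (-7/5 - 5) = -98 - 32/5 = -522/5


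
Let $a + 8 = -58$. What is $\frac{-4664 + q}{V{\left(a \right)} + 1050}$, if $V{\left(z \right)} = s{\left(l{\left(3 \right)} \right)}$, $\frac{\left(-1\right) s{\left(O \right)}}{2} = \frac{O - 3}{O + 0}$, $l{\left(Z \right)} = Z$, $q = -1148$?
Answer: $- \frac{2906}{525} \approx -5.5352$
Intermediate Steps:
$a = -66$ ($a = -8 - 58 = -66$)
$s{\left(O \right)} = - \frac{2 \left(-3 + O\right)}{O}$ ($s{\left(O \right)} = - 2 \frac{O - 3}{O + 0} = - 2 \frac{-3 + O}{O} = - \frac{2 \left(-3 + O\right)}{O}$)
$V{\left(z \right)} = 0$ ($V{\left(z \right)} = -2 + \frac{6}{3} = -2 + 6 \cdot \frac{1}{3} = -2 + 2 = 0$)
$\frac{-4664 + q}{V{\left(a \right)} + 1050} = \frac{-4664 - 1148}{0 + 1050} = - \frac{5812}{1050} = \left(-5812\right) \frac{1}{1050} = - \frac{2906}{525}$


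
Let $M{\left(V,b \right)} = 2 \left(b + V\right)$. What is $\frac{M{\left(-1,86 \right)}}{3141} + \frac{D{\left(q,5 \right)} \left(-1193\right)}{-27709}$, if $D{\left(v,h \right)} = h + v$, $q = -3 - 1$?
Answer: $\frac{8457743}{87033969} \approx 0.097178$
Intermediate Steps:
$q = -4$
$M{\left(V,b \right)} = 2 V + 2 b$ ($M{\left(V,b \right)} = 2 \left(V + b\right) = 2 V + 2 b$)
$\frac{M{\left(-1,86 \right)}}{3141} + \frac{D{\left(q,5 \right)} \left(-1193\right)}{-27709} = \frac{2 \left(-1\right) + 2 \cdot 86}{3141} + \frac{\left(5 - 4\right) \left(-1193\right)}{-27709} = \left(-2 + 172\right) \frac{1}{3141} + 1 \left(-1193\right) \left(- \frac{1}{27709}\right) = 170 \cdot \frac{1}{3141} - - \frac{1193}{27709} = \frac{170}{3141} + \frac{1193}{27709} = \frac{8457743}{87033969}$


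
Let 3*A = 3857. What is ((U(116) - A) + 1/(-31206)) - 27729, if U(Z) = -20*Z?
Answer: -325943203/10402 ≈ -31335.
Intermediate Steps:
A = 3857/3 (A = (⅓)*3857 = 3857/3 ≈ 1285.7)
((U(116) - A) + 1/(-31206)) - 27729 = ((-20*116 - 1*3857/3) + 1/(-31206)) - 27729 = ((-2320 - 3857/3) - 1/31206) - 27729 = (-10817/3 - 1/31206) - 27729 = -37506145/10402 - 27729 = -325943203/10402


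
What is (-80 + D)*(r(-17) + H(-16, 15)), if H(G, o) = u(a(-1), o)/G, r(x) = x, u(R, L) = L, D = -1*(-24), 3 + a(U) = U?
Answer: 2009/2 ≈ 1004.5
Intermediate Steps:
a(U) = -3 + U
D = 24
H(G, o) = o/G
(-80 + D)*(r(-17) + H(-16, 15)) = (-80 + 24)*(-17 + 15/(-16)) = -56*(-17 + 15*(-1/16)) = -56*(-17 - 15/16) = -56*(-287/16) = 2009/2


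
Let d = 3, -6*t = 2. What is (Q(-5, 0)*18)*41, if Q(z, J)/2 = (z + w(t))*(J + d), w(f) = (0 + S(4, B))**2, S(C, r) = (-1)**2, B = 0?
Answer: -17712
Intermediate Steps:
t = -1/3 (t = -1/6*2 = -1/3 ≈ -0.33333)
S(C, r) = 1
w(f) = 1 (w(f) = (0 + 1)**2 = 1**2 = 1)
Q(z, J) = 2*(1 + z)*(3 + J) (Q(z, J) = 2*((z + 1)*(J + 3)) = 2*((1 + z)*(3 + J)) = 2*(1 + z)*(3 + J))
(Q(-5, 0)*18)*41 = ((6 + 2*0 + 6*(-5) + 2*0*(-5))*18)*41 = ((6 + 0 - 30 + 0)*18)*41 = -24*18*41 = -432*41 = -17712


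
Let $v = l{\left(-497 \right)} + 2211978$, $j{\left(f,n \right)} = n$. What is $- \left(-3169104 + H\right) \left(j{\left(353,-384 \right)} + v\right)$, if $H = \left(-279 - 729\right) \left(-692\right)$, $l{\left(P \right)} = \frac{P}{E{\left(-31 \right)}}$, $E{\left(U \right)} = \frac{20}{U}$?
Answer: $\frac{27340044659004}{5} \approx 5.468 \cdot 10^{12}$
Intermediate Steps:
$l{\left(P \right)} = - \frac{31 P}{20}$ ($l{\left(P \right)} = \frac{P}{20 \frac{1}{-31}} = \frac{P}{20 \left(- \frac{1}{31}\right)} = \frac{P}{- \frac{20}{31}} = P \left(- \frac{31}{20}\right) = - \frac{31 P}{20}$)
$v = \frac{44254967}{20}$ ($v = \left(- \frac{31}{20}\right) \left(-497\right) + 2211978 = \frac{15407}{20} + 2211978 = \frac{44254967}{20} \approx 2.2127 \cdot 10^{6}$)
$H = 697536$ ($H = \left(-1008\right) \left(-692\right) = 697536$)
$- \left(-3169104 + H\right) \left(j{\left(353,-384 \right)} + v\right) = - \left(-3169104 + 697536\right) \left(-384 + \frac{44254967}{20}\right) = - \frac{\left(-2471568\right) 44247287}{20} = \left(-1\right) \left(- \frac{27340044659004}{5}\right) = \frac{27340044659004}{5}$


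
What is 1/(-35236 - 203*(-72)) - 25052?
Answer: -516572241/20620 ≈ -25052.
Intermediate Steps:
1/(-35236 - 203*(-72)) - 25052 = 1/(-35236 + 14616) - 25052 = 1/(-20620) - 25052 = -1/20620 - 25052 = -516572241/20620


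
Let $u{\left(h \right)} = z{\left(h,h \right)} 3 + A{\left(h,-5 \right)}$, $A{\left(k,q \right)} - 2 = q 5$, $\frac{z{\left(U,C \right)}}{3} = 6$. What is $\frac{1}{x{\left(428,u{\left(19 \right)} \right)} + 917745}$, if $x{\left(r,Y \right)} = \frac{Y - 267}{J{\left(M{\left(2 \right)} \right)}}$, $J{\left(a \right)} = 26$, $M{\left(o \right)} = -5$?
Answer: $\frac{13}{11930567} \approx 1.0896 \cdot 10^{-6}$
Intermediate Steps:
$z{\left(U,C \right)} = 18$ ($z{\left(U,C \right)} = 3 \cdot 6 = 18$)
$A{\left(k,q \right)} = 2 + 5 q$ ($A{\left(k,q \right)} = 2 + q 5 = 2 + 5 q$)
$u{\left(h \right)} = 31$ ($u{\left(h \right)} = 18 \cdot 3 + \left(2 + 5 \left(-5\right)\right) = 54 + \left(2 - 25\right) = 54 - 23 = 31$)
$x{\left(r,Y \right)} = - \frac{267}{26} + \frac{Y}{26}$ ($x{\left(r,Y \right)} = \frac{Y - 267}{26} = \left(-267 + Y\right) \frac{1}{26} = - \frac{267}{26} + \frac{Y}{26}$)
$\frac{1}{x{\left(428,u{\left(19 \right)} \right)} + 917745} = \frac{1}{\left(- \frac{267}{26} + \frac{1}{26} \cdot 31\right) + 917745} = \frac{1}{\left(- \frac{267}{26} + \frac{31}{26}\right) + 917745} = \frac{1}{- \frac{118}{13} + 917745} = \frac{1}{\frac{11930567}{13}} = \frac{13}{11930567}$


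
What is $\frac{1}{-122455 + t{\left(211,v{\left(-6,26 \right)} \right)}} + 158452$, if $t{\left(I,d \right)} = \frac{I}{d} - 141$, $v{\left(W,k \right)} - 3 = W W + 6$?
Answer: $\frac{874117729223}{5516609} \approx 1.5845 \cdot 10^{5}$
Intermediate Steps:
$v{\left(W,k \right)} = 9 + W^{2}$ ($v{\left(W,k \right)} = 3 + \left(W W + 6\right) = 3 + \left(W^{2} + 6\right) = 3 + \left(6 + W^{2}\right) = 9 + W^{2}$)
$t{\left(I,d \right)} = -141 + \frac{I}{d}$
$\frac{1}{-122455 + t{\left(211,v{\left(-6,26 \right)} \right)}} + 158452 = \frac{1}{-122455 - \left(141 - \frac{211}{9 + \left(-6\right)^{2}}\right)} + 158452 = \frac{1}{-122455 - \left(141 - \frac{211}{9 + 36}\right)} + 158452 = \frac{1}{-122455 - \left(141 - \frac{211}{45}\right)} + 158452 = \frac{1}{-122455 + \left(-141 + 211 \cdot \frac{1}{45}\right)} + 158452 = \frac{1}{-122455 + \left(-141 + \frac{211}{45}\right)} + 158452 = \frac{1}{-122455 - \frac{6134}{45}} + 158452 = \frac{1}{- \frac{5516609}{45}} + 158452 = - \frac{45}{5516609} + 158452 = \frac{874117729223}{5516609}$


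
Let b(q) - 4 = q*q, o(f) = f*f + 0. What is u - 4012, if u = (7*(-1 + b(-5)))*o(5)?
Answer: 888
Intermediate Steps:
o(f) = f**2 (o(f) = f**2 + 0 = f**2)
b(q) = 4 + q**2 (b(q) = 4 + q*q = 4 + q**2)
u = 4900 (u = (7*(-1 + (4 + (-5)**2)))*5**2 = (7*(-1 + (4 + 25)))*25 = (7*(-1 + 29))*25 = (7*28)*25 = 196*25 = 4900)
u - 4012 = 4900 - 4012 = 888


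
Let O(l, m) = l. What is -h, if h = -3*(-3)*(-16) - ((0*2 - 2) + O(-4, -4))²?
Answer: 180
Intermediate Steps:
h = -180 (h = -3*(-3)*(-16) - ((0*2 - 2) - 4)² = 9*(-16) - ((0 - 2) - 4)² = -144 - (-2 - 4)² = -144 - 1*(-6)² = -144 - 1*36 = -144 - 36 = -180)
-h = -1*(-180) = 180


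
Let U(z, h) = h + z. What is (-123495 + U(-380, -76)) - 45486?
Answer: -169437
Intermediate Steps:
(-123495 + U(-380, -76)) - 45486 = (-123495 + (-76 - 380)) - 45486 = (-123495 - 456) - 45486 = -123951 - 45486 = -169437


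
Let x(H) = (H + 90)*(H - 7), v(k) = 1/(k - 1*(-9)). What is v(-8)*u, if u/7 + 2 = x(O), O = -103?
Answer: 9996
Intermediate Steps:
v(k) = 1/(9 + k) (v(k) = 1/(k + 9) = 1/(9 + k))
x(H) = (-7 + H)*(90 + H) (x(H) = (90 + H)*(-7 + H) = (-7 + H)*(90 + H))
u = 9996 (u = -14 + 7*(-630 + (-103)² + 83*(-103)) = -14 + 7*(-630 + 10609 - 8549) = -14 + 7*1430 = -14 + 10010 = 9996)
v(-8)*u = 9996/(9 - 8) = 9996/1 = 1*9996 = 9996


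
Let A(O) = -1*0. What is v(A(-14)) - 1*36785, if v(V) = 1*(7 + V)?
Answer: -36778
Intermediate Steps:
A(O) = 0
v(V) = 7 + V
v(A(-14)) - 1*36785 = (7 + 0) - 1*36785 = 7 - 36785 = -36778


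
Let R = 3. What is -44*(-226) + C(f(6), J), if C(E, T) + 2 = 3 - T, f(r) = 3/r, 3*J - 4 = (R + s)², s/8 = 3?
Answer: 29102/3 ≈ 9700.7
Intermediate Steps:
s = 24 (s = 8*3 = 24)
J = 733/3 (J = 4/3 + (3 + 24)²/3 = 4/3 + (⅓)*27² = 4/3 + (⅓)*729 = 4/3 + 243 = 733/3 ≈ 244.33)
C(E, T) = 1 - T (C(E, T) = -2 + (3 - T) = 1 - T)
-44*(-226) + C(f(6), J) = -44*(-226) + (1 - 1*733/3) = 9944 + (1 - 733/3) = 9944 - 730/3 = 29102/3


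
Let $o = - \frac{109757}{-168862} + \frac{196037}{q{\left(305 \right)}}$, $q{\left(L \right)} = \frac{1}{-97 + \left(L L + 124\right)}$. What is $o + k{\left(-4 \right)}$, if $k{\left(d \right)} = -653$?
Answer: $\frac{3080318846379359}{168862} \approx 1.8242 \cdot 10^{10}$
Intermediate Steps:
$q{\left(L \right)} = \frac{1}{27 + L^{2}}$ ($q{\left(L \right)} = \frac{1}{-97 + \left(L^{2} + 124\right)} = \frac{1}{-97 + \left(124 + L^{2}\right)} = \frac{1}{27 + L^{2}}$)
$o = \frac{3080318956646245}{168862}$ ($o = - \frac{109757}{-168862} + \frac{196037}{\frac{1}{27 + 305^{2}}} = \left(-109757\right) \left(- \frac{1}{168862}\right) + \frac{196037}{\frac{1}{27 + 93025}} = \frac{109757}{168862} + \frac{196037}{\frac{1}{93052}} = \frac{109757}{168862} + 196037 \frac{1}{\frac{1}{93052}} = \frac{109757}{168862} + 196037 \cdot 93052 = \frac{109757}{168862} + 18241634924 = \frac{3080318956646245}{168862} \approx 1.8242 \cdot 10^{10}$)
$o + k{\left(-4 \right)} = \frac{3080318956646245}{168862} - 653 = \frac{3080318846379359}{168862}$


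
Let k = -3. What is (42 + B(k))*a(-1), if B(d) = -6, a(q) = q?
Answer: -36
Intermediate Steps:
(42 + B(k))*a(-1) = (42 - 6)*(-1) = 36*(-1) = -36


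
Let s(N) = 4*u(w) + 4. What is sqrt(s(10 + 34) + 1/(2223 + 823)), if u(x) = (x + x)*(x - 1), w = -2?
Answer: sqrt(482465078)/3046 ≈ 7.2111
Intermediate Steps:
u(x) = 2*x*(-1 + x) (u(x) = (2*x)*(-1 + x) = 2*x*(-1 + x))
s(N) = 52 (s(N) = 4*(2*(-2)*(-1 - 2)) + 4 = 4*(2*(-2)*(-3)) + 4 = 4*12 + 4 = 48 + 4 = 52)
sqrt(s(10 + 34) + 1/(2223 + 823)) = sqrt(52 + 1/(2223 + 823)) = sqrt(52 + 1/3046) = sqrt(158393/3046) = sqrt(482465078)/3046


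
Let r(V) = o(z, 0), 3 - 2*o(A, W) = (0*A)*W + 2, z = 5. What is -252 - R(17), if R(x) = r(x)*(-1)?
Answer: -503/2 ≈ -251.50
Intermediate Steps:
o(A, W) = ½ (o(A, W) = 3/2 - ((0*A)*W + 2)/2 = 3/2 - (0*W + 2)/2 = 3/2 - (0 + 2)/2 = 3/2 - ½*2 = 3/2 - 1 = ½)
r(V) = ½
R(x) = -½ (R(x) = (½)*(-1) = -½)
-252 - R(17) = -252 - 1*(-½) = -252 + ½ = -503/2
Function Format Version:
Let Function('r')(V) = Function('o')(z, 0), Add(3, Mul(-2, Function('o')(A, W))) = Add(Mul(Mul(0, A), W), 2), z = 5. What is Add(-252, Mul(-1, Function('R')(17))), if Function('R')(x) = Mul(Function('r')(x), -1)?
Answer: Rational(-503, 2) ≈ -251.50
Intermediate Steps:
Function('o')(A, W) = Rational(1, 2) (Function('o')(A, W) = Add(Rational(3, 2), Mul(Rational(-1, 2), Add(Mul(Mul(0, A), W), 2))) = Add(Rational(3, 2), Mul(Rational(-1, 2), Add(Mul(0, W), 2))) = Add(Rational(3, 2), Mul(Rational(-1, 2), Add(0, 2))) = Add(Rational(3, 2), Mul(Rational(-1, 2), 2)) = Add(Rational(3, 2), -1) = Rational(1, 2))
Function('r')(V) = Rational(1, 2)
Function('R')(x) = Rational(-1, 2) (Function('R')(x) = Mul(Rational(1, 2), -1) = Rational(-1, 2))
Add(-252, Mul(-1, Function('R')(17))) = Add(-252, Mul(-1, Rational(-1, 2))) = Add(-252, Rational(1, 2)) = Rational(-503, 2)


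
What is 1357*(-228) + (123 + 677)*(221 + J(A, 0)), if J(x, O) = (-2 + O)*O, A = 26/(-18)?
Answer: -132596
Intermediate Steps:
A = -13/9 (A = 26*(-1/18) = -13/9 ≈ -1.4444)
J(x, O) = O*(-2 + O)
1357*(-228) + (123 + 677)*(221 + J(A, 0)) = 1357*(-228) + (123 + 677)*(221 + 0*(-2 + 0)) = -309396 + 800*(221 + 0*(-2)) = -309396 + 800*(221 + 0) = -309396 + 800*221 = -309396 + 176800 = -132596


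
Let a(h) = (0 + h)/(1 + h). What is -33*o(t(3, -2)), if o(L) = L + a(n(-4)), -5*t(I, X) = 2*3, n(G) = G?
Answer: -22/5 ≈ -4.4000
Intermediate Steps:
a(h) = h/(1 + h)
t(I, X) = -6/5 (t(I, X) = -2*3/5 = -⅕*6 = -6/5)
o(L) = 4/3 + L (o(L) = L - 4/(1 - 4) = L - 4/(-3) = L - 4*(-⅓) = L + 4/3 = 4/3 + L)
-33*o(t(3, -2)) = -33*(4/3 - 6/5) = -33*2/15 = -22/5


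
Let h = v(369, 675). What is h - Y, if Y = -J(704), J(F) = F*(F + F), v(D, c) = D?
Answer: 991601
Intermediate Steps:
J(F) = 2*F² (J(F) = F*(2*F) = 2*F²)
h = 369
Y = -991232 (Y = -2*704² = -2*495616 = -1*991232 = -991232)
h - Y = 369 - 1*(-991232) = 369 + 991232 = 991601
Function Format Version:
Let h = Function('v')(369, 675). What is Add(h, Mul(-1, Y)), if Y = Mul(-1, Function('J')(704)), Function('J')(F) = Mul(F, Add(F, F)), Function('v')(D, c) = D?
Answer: 991601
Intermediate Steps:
Function('J')(F) = Mul(2, Pow(F, 2)) (Function('J')(F) = Mul(F, Mul(2, F)) = Mul(2, Pow(F, 2)))
h = 369
Y = -991232 (Y = Mul(-1, Mul(2, Pow(704, 2))) = Mul(-1, Mul(2, 495616)) = Mul(-1, 991232) = -991232)
Add(h, Mul(-1, Y)) = Add(369, Mul(-1, -991232)) = Add(369, 991232) = 991601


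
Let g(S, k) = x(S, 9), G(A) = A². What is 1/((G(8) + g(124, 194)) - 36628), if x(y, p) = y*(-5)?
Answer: -1/37184 ≈ -2.6893e-5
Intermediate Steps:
x(y, p) = -5*y
g(S, k) = -5*S
1/((G(8) + g(124, 194)) - 36628) = 1/((8² - 5*124) - 36628) = 1/((64 - 620) - 36628) = 1/(-556 - 36628) = 1/(-37184) = -1/37184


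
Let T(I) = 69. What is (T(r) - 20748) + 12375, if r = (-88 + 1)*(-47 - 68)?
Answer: -8304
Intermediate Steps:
r = 10005 (r = -87*(-115) = 10005)
(T(r) - 20748) + 12375 = (69 - 20748) + 12375 = -20679 + 12375 = -8304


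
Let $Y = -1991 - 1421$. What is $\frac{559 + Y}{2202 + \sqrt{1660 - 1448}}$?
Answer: $- \frac{3141153}{2424296} + \frac{2853 \sqrt{53}}{2424296} \approx -1.2871$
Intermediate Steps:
$Y = -3412$
$\frac{559 + Y}{2202 + \sqrt{1660 - 1448}} = \frac{559 - 3412}{2202 + \sqrt{1660 - 1448}} = - \frac{2853}{2202 + \sqrt{212}} = - \frac{2853}{2202 + 2 \sqrt{53}}$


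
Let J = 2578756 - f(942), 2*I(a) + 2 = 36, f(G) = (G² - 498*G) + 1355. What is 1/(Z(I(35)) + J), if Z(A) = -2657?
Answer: 1/2156496 ≈ 4.6371e-7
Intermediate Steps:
f(G) = 1355 + G² - 498*G
I(a) = 17 (I(a) = -1 + (½)*36 = -1 + 18 = 17)
J = 2159153 (J = 2578756 - (1355 + 942² - 498*942) = 2578756 - (1355 + 887364 - 469116) = 2578756 - 1*419603 = 2578756 - 419603 = 2159153)
1/(Z(I(35)) + J) = 1/(-2657 + 2159153) = 1/2156496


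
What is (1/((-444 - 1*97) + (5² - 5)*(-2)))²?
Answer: 1/337561 ≈ 2.9624e-6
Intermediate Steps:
(1/((-444 - 1*97) + (5² - 5)*(-2)))² = (1/((-444 - 97) + (25 - 5)*(-2)))² = (1/(-541 + 20*(-2)))² = (1/(-541 - 40))² = (1/(-581))² = (-1/581)² = 1/337561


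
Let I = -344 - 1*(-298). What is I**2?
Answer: 2116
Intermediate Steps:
I = -46 (I = -344 + 298 = -46)
I**2 = (-46)**2 = 2116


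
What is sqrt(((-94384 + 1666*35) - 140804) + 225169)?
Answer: sqrt(48291) ≈ 219.75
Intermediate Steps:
sqrt(((-94384 + 1666*35) - 140804) + 225169) = sqrt(((-94384 + 58310) - 140804) + 225169) = sqrt((-36074 - 140804) + 225169) = sqrt(-176878 + 225169) = sqrt(48291)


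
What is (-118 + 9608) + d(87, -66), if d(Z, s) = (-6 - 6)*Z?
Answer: 8446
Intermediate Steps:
d(Z, s) = -12*Z
(-118 + 9608) + d(87, -66) = (-118 + 9608) - 12*87 = 9490 - 1044 = 8446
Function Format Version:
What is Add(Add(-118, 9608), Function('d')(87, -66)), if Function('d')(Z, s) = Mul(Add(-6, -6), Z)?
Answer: 8446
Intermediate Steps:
Function('d')(Z, s) = Mul(-12, Z)
Add(Add(-118, 9608), Function('d')(87, -66)) = Add(Add(-118, 9608), Mul(-12, 87)) = Add(9490, -1044) = 8446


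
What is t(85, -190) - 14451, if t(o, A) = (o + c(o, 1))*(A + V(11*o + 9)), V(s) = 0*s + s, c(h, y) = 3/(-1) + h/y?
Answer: 111467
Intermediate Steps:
c(h, y) = -3 + h/y (c(h, y) = 3*(-1) + h/y = -3 + h/y)
V(s) = s (V(s) = 0 + s = s)
t(o, A) = (-3 + 2*o)*(9 + A + 11*o) (t(o, A) = (o + (-3 + o/1))*(A + (11*o + 9)) = (o + (-3 + o*1))*(A + (9 + 11*o)) = (o + (-3 + o))*(9 + A + 11*o) = (-3 + 2*o)*(9 + A + 11*o))
t(85, -190) - 14451 = (-27 - 15*85 - 3*(-190) + 22*85² + 2*(-190)*85) - 14451 = (-27 - 1275 + 570 + 22*7225 - 32300) - 14451 = (-27 - 1275 + 570 + 158950 - 32300) - 14451 = 125918 - 14451 = 111467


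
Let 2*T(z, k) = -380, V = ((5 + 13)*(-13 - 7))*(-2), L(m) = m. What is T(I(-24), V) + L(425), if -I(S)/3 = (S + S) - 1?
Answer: 235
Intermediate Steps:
I(S) = 3 - 6*S (I(S) = -3*((S + S) - 1) = -3*(2*S - 1) = -3*(-1 + 2*S) = 3 - 6*S)
V = 720 (V = (18*(-20))*(-2) = -360*(-2) = 720)
T(z, k) = -190 (T(z, k) = (½)*(-380) = -190)
T(I(-24), V) + L(425) = -190 + 425 = 235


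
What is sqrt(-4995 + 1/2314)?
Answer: I*sqrt(26746204706)/2314 ≈ 70.675*I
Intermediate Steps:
sqrt(-4995 + 1/2314) = sqrt(-11558429/2314) = I*sqrt(26746204706)/2314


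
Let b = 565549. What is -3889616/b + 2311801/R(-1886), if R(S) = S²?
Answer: -12527911809787/2011655530804 ≈ -6.2277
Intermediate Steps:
-3889616/b + 2311801/R(-1886) = -3889616/565549 + 2311801/((-1886)²) = -3889616*1/565549 + 2311801/3556996 = -3889616/565549 + 2311801*(1/3556996) = -3889616/565549 + 2311801/3556996 = -12527911809787/2011655530804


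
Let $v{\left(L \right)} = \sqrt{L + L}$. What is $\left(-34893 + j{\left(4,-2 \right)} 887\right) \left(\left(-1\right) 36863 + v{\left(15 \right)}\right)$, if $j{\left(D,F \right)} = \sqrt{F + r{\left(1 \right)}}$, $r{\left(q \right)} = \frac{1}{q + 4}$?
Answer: $\frac{3 \left(36863 - \sqrt{30}\right) \left(58155 - 887 i \sqrt{5}\right)}{5} \approx 1.2861 \cdot 10^{9} - 4.3862 \cdot 10^{7} i$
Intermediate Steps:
$r{\left(q \right)} = \frac{1}{4 + q}$
$v{\left(L \right)} = \sqrt{2} \sqrt{L}$ ($v{\left(L \right)} = \sqrt{2 L} = \sqrt{2} \sqrt{L}$)
$j{\left(D,F \right)} = \sqrt{\frac{1}{5} + F}$ ($j{\left(D,F \right)} = \sqrt{F + \frac{1}{4 + 1}} = \sqrt{F + \frac{1}{5}} = \sqrt{\frac{1}{5} + F}$)
$\left(-34893 + j{\left(4,-2 \right)} 887\right) \left(\left(-1\right) 36863 + v{\left(15 \right)}\right) = \left(-34893 + \frac{\sqrt{5 + 25 \left(-2\right)}}{5} \cdot 887\right) \left(\left(-1\right) 36863 + \sqrt{2} \sqrt{15}\right) = \left(-34893 + \frac{\sqrt{5 - 50}}{5} \cdot 887\right) \left(-36863 + \sqrt{30}\right) = \left(-34893 + \frac{\sqrt{-45}}{5} \cdot 887\right) \left(-36863 + \sqrt{30}\right) = \left(-34893 + \frac{3 i \sqrt{5}}{5} \cdot 887\right) \left(-36863 + \sqrt{30}\right) = \left(-34893 + \frac{2661 i \sqrt{5}}{5}\right) \left(-36863 + \sqrt{30}\right) = \left(-36863 + \sqrt{30}\right) \left(-34893 + \frac{2661 i \sqrt{5}}{5}\right)$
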